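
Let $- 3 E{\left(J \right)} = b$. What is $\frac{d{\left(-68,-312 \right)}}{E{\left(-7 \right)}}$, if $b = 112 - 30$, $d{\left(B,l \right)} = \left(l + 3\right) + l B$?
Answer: $- \frac{62721}{82} \approx -764.89$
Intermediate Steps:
$d{\left(B,l \right)} = 3 + l + B l$ ($d{\left(B,l \right)} = \left(3 + l\right) + B l = 3 + l + B l$)
$b = 82$ ($b = 112 - 30 = 82$)
$E{\left(J \right)} = - \frac{82}{3}$ ($E{\left(J \right)} = \left(- \frac{1}{3}\right) 82 = - \frac{82}{3}$)
$\frac{d{\left(-68,-312 \right)}}{E{\left(-7 \right)}} = \frac{3 - 312 - -21216}{- \frac{82}{3}} = \left(3 - 312 + 21216\right) \left(- \frac{3}{82}\right) = 20907 \left(- \frac{3}{82}\right) = - \frac{62721}{82}$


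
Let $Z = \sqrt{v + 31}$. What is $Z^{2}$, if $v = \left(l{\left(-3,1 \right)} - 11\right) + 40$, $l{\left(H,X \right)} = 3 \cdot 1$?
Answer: $63$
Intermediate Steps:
$l{\left(H,X \right)} = 3$
$v = 32$ ($v = \left(3 - 11\right) + 40 = -8 + 40 = 32$)
$Z = 3 \sqrt{7}$ ($Z = \sqrt{32 + 31} = \sqrt{63} = 3 \sqrt{7} \approx 7.9373$)
$Z^{2} = \left(3 \sqrt{7}\right)^{2} = 63$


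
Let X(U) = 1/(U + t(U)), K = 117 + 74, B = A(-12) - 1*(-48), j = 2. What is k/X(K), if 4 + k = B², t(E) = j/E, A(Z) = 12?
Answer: 131192868/191 ≈ 6.8687e+5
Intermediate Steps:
t(E) = 2/E
B = 60 (B = 12 - 1*(-48) = 12 + 48 = 60)
K = 191
X(U) = 1/(U + 2/U)
k = 3596 (k = -4 + 60² = -4 + 3600 = 3596)
k/X(K) = 3596/((191/(2 + 191²))) = 3596/((191/(2 + 36481))) = 3596/((191/36483)) = 3596/((191*(1/36483))) = 3596/(191/36483) = 3596*(36483/191) = 131192868/191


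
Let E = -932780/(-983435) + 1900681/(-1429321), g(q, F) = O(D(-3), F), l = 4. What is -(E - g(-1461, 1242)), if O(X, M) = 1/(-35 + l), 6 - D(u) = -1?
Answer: 3041787036974/8714994645337 ≈ 0.34903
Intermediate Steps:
D(u) = 7 (D(u) = 6 - 1*(-1) = 6 + 1 = 7)
O(X, M) = -1/31 (O(X, M) = 1/(-35 + 4) = 1/(-31) = -1/31)
g(q, F) = -1/31
E = -107190835371/281128859527 (E = -932780*(-1/983435) + 1900681*(-1/1429321) = 186556/196687 - 1900681/1429321 = -107190835371/281128859527 ≈ -0.38129)
-(E - g(-1461, 1242)) = -(-107190835371/281128859527 - 1*(-1/31)) = -(-107190835371/281128859527 + 1/31) = -1*(-3041787036974/8714994645337) = 3041787036974/8714994645337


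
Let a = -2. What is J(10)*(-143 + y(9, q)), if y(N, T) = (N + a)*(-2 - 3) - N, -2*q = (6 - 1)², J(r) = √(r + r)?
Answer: -374*√5 ≈ -836.29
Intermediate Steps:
J(r) = √2*√r (J(r) = √(2*r) = √2*√r)
q = -25/2 (q = -(6 - 1)²/2 = -½*5² = -½*25 = -25/2 ≈ -12.500)
y(N, T) = 10 - 6*N (y(N, T) = (N - 2)*(-2 - 3) - N = (-2 + N)*(-5) - N = (10 - 5*N) - N = 10 - 6*N)
J(10)*(-143 + y(9, q)) = (√2*√10)*(-143 + (10 - 6*9)) = (2*√5)*(-143 + (10 - 54)) = (2*√5)*(-143 - 44) = (2*√5)*(-187) = -374*√5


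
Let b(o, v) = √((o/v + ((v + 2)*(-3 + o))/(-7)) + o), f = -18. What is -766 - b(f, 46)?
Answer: -766 - 3*√7383/23 ≈ -777.21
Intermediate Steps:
b(o, v) = √(o + o/v - (-3 + o)*(2 + v)/7) (b(o, v) = √((o/v + ((2 + v)*(-3 + o))*(-⅐)) + o) = √((o/v + ((-3 + o)*(2 + v))*(-⅐)) + o) = √((o/v - (-3 + o)*(2 + v)/7) + o) = √(o + o/v - (-3 + o)*(2 + v)/7))
-766 - b(f, 46) = -766 - √(42 + 21*46 + 35*(-18) - 7*(-18)*46 + 49*(-18)/46)/7 = -766 - √(42 + 966 - 630 + 5796 + 49*(-18)*(1/46))/7 = -766 - √(42 + 966 - 630 + 5796 - 441/23)/7 = -766 - √(141561/23)/7 = -766 - 21*√7383/23/7 = -766 - 3*√7383/23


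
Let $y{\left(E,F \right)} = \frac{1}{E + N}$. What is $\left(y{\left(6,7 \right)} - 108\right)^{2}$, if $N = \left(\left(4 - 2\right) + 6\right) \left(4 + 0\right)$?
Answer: $\frac{16834609}{1444} \approx 11658.0$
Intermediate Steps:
$N = 32$ ($N = \left(\left(4 - 2\right) + 6\right) 4 = \left(2 + 6\right) 4 = 8 \cdot 4 = 32$)
$y{\left(E,F \right)} = \frac{1}{32 + E}$ ($y{\left(E,F \right)} = \frac{1}{E + 32} = \frac{1}{32 + E}$)
$\left(y{\left(6,7 \right)} - 108\right)^{2} = \left(\frac{1}{32 + 6} - 108\right)^{2} = \left(\frac{1}{38} - 108\right)^{2} = \left(- \frac{4103}{38}\right)^{2} = \frac{16834609}{1444}$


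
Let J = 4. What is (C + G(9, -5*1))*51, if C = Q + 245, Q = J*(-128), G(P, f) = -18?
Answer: -14535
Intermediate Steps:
Q = -512 (Q = 4*(-128) = -512)
C = -267 (C = -512 + 245 = -267)
(C + G(9, -5*1))*51 = (-267 - 18)*51 = -285*51 = -14535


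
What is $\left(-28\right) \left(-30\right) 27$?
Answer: $22680$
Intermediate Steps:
$\left(-28\right) \left(-30\right) 27 = 840 \cdot 27 = 22680$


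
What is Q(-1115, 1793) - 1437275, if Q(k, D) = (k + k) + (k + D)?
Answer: -1438827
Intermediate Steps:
Q(k, D) = D + 3*k (Q(k, D) = 2*k + (D + k) = D + 3*k)
Q(-1115, 1793) - 1437275 = (1793 + 3*(-1115)) - 1437275 = (1793 - 3345) - 1437275 = -1552 - 1437275 = -1438827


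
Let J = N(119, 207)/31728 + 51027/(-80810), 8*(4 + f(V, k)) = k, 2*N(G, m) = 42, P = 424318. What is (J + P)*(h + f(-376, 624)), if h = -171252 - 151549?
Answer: -58517082313593774973/427323280 ≈ -1.3694e+11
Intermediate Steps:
N(G, m) = 21 (N(G, m) = (½)*42 = 21)
f(V, k) = -4 + k/8
h = -322801
J = -269547941/427323280 (J = 21/31728 + 51027/(-80810) = 21*(1/31728) + 51027*(-1/80810) = 7/10576 - 51027/80810 = -269547941/427323280 ≈ -0.63078)
(J + P)*(h + f(-376, 624)) = (-269547941/427323280 + 424318)*(-322801 + (-4 + (⅛)*624)) = 181320689975099*(-322801 + (-4 + 78))/427323280 = 181320689975099*(-322801 + 74)/427323280 = (181320689975099/427323280)*(-322727) = -58517082313593774973/427323280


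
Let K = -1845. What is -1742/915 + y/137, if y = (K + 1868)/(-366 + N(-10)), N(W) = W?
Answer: -89754949/47133480 ≈ -1.9043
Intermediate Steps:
y = -23/376 (y = (-1845 + 1868)/(-366 - 10) = 23/(-376) = 23*(-1/376) = -23/376 ≈ -0.061170)
-1742/915 + y/137 = -1742/915 - 23/376/137 = -1742*1/915 - 23/376*1/137 = -1742/915 - 23/51512 = -89754949/47133480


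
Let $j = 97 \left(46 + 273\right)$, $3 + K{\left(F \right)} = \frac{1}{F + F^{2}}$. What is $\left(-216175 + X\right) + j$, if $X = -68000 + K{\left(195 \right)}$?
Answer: $- \frac{9678641699}{38220} \approx -2.5324 \cdot 10^{5}$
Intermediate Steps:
$K{\left(F \right)} = -3 + \frac{1}{F + F^{2}}$
$j = 30943$ ($j = 97 \cdot 319 = 30943$)
$X = - \frac{2599074659}{38220}$ ($X = -68000 + \frac{1 - 585 - 3 \cdot 195^{2}}{195 \left(1 + 195\right)} = -68000 + \frac{1 - 585 - 114075}{195 \cdot 196} = -68000 + \frac{1}{195} \cdot \frac{1}{196} \left(1 - 585 - 114075\right) = -68000 + \frac{1}{195} \cdot \frac{1}{196} \left(-114659\right) = -68000 - \frac{114659}{38220} = - \frac{2599074659}{38220} \approx -68003.0$)
$\left(-216175 + X\right) + j = \left(-216175 - \frac{2599074659}{38220}\right) + 30943 = - \frac{10861283159}{38220} + 30943 = - \frac{9678641699}{38220}$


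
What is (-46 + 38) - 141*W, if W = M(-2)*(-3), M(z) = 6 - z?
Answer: 3376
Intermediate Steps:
W = -24 (W = (6 - 1*(-2))*(-3) = (6 + 2)*(-3) = 8*(-3) = -24)
(-46 + 38) - 141*W = (-46 + 38) - 141*(-24) = -8 + 3384 = 3376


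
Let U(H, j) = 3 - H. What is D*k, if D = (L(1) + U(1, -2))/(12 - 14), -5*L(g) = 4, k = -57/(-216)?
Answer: -19/120 ≈ -0.15833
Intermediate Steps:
k = 19/72 (k = -57*(-1/216) = 19/72 ≈ 0.26389)
L(g) = -⅘ (L(g) = -⅕*4 = -⅘)
D = -⅗ (D = (-⅘ + (3 - 1*1))/(12 - 14) = (-⅘ + (3 - 1))/(-2) = (-⅘ + 2)*(-½) = (6/5)*(-½) = -⅗ ≈ -0.60000)
D*k = -⅗*19/72 = -19/120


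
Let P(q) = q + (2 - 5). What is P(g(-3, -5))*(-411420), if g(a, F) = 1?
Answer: 822840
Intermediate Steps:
P(q) = -3 + q (P(q) = q - 3 = -3 + q)
P(g(-3, -5))*(-411420) = (-3 + 1)*(-411420) = -2*(-411420) = 822840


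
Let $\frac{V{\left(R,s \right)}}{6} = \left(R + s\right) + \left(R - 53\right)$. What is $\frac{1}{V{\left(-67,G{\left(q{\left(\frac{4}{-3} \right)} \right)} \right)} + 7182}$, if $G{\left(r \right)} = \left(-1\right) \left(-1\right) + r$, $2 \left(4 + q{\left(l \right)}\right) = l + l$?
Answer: $\frac{1}{6034} \approx 0.00016573$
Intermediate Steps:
$q{\left(l \right)} = -4 + l$ ($q{\left(l \right)} = -4 + \frac{l + l}{2} = -4 + \frac{2 l}{2} = -4 + l$)
$G{\left(r \right)} = 1 + r$
$V{\left(R,s \right)} = -318 + 6 s + 12 R$ ($V{\left(R,s \right)} = 6 \left(\left(R + s\right) + \left(R - 53\right)\right) = 6 \left(\left(R + s\right) + \left(-53 + R\right)\right) = 6 \left(-53 + s + 2 R\right) = -318 + 6 s + 12 R$)
$\frac{1}{V{\left(-67,G{\left(q{\left(\frac{4}{-3} \right)} \right)} \right)} + 7182} = \frac{1}{\left(-318 + 6 \left(1 - \left(4 - \frac{4}{-3}\right)\right) + 12 \left(-67\right)\right) + 7182} = \frac{1}{\left(-318 + 6 \left(1 + \left(-4 + 4 \left(- \frac{1}{3}\right)\right)\right) - 804\right) + 7182} = \frac{1}{\left(-318 + 6 \left(1 - \frac{16}{3}\right) - 804\right) + 7182} = \frac{1}{\left(-318 + 6 \left(- \frac{13}{3}\right) - 804\right) + 7182} = \frac{1}{\left(-318 - 26 - 804\right) + 7182} = \frac{1}{-1148 + 7182} = \frac{1}{6034}$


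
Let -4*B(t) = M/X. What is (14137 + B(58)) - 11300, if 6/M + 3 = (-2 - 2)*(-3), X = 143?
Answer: 2434145/858 ≈ 2837.0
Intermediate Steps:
M = 2/3 (M = 6/(-3 + (-2 - 2)*(-3)) = 6/(-3 - 4*(-3)) = 6/(-3 + 12) = 6/9 = 6*(1/9) = 2/3 ≈ 0.66667)
B(t) = -1/858 (B(t) = -1/(6*143) = -1/4*2/429 = -1/858)
(14137 + B(58)) - 11300 = (14137 - 1/858) - 11300 = 12129545/858 - 11300 = 2434145/858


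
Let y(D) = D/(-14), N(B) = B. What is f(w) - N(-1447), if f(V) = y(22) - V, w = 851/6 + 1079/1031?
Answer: 56402963/43302 ≈ 1302.5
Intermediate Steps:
y(D) = -D/14 (y(D) = D*(-1/14) = -D/14)
w = 883855/6186 (w = 851*(⅙) + 1079*(1/1031) = 851/6 + 1079/1031 = 883855/6186 ≈ 142.88)
f(V) = -11/7 - V (f(V) = -1/14*22 - V = -11/7 - V)
f(w) - N(-1447) = (-11/7 - 1*883855/6186) - 1*(-1447) = (-11/7 - 883855/6186) + 1447 = -6255031/43302 + 1447 = 56402963/43302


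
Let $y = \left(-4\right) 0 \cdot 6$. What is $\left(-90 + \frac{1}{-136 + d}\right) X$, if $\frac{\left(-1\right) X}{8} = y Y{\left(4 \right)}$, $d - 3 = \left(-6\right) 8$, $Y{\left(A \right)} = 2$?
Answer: $0$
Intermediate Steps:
$y = 0$ ($y = 0 \cdot 6 = 0$)
$d = -45$ ($d = 3 - 48 = -45$)
$X = 0$ ($X = - 8 \cdot 0 \cdot 2 = \left(-8\right) 0 = 0$)
$\left(-90 + \frac{1}{-136 + d}\right) X = \left(-90 + \frac{1}{-136 - 45}\right) 0 = \left(-90 + \frac{1}{-181}\right) 0 = \left(-90 - \frac{1}{181}\right) 0 = \left(- \frac{16291}{181}\right) 0 = 0$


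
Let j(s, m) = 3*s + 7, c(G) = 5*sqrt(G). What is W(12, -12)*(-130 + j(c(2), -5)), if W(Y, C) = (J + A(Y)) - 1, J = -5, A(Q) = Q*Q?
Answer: -16974 + 2070*sqrt(2) ≈ -14047.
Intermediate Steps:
A(Q) = Q**2
W(Y, C) = -6 + Y**2 (W(Y, C) = (-5 + Y**2) - 1 = -6 + Y**2)
j(s, m) = 7 + 3*s
W(12, -12)*(-130 + j(c(2), -5)) = (-6 + 12**2)*(-130 + (7 + 3*(5*sqrt(2)))) = (-6 + 144)*(-130 + (7 + 15*sqrt(2))) = 138*(-123 + 15*sqrt(2)) = -16974 + 2070*sqrt(2)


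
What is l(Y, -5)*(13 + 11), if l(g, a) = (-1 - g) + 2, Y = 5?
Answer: -96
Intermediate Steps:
l(g, a) = 1 - g
l(Y, -5)*(13 + 11) = (1 - 1*5)*(13 + 11) = (1 - 5)*24 = -4*24 = -96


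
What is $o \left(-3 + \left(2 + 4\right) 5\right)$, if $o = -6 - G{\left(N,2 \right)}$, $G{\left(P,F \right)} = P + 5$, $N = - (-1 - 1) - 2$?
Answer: $-297$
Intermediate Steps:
$N = 0$ ($N = \left(-1\right) \left(-2\right) - 2 = 2 - 2 = 0$)
$G{\left(P,F \right)} = 5 + P$
$o = -11$ ($o = -6 - \left(5 + 0\right) = -6 - 5 = -11$)
$o \left(-3 + \left(2 + 4\right) 5\right) = - 11 \left(-3 + \left(2 + 4\right) 5\right) = - 11 \left(-3 + 6 \cdot 5\right) = - 11 \left(-3 + 30\right) = \left(-11\right) 27 = -297$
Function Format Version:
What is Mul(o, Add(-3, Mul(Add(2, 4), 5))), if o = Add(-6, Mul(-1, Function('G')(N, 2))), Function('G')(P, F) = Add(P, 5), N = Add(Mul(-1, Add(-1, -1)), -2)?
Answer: -297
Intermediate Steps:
N = 0 (N = Add(Mul(-1, -2), -2) = Add(2, -2) = 0)
Function('G')(P, F) = Add(5, P)
o = -11 (o = Add(-6, Mul(-1, Add(5, 0))) = Add(-6, Mul(-1, 5)) = Add(-6, -5) = -11)
Mul(o, Add(-3, Mul(Add(2, 4), 5))) = Mul(-11, Add(-3, Mul(Add(2, 4), 5))) = Mul(-11, Add(-3, Mul(6, 5))) = Mul(-11, Add(-3, 30)) = Mul(-11, 27) = -297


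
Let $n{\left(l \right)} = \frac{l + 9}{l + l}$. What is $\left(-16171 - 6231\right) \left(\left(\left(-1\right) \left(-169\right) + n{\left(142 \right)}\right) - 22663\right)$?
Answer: $\frac{71553612145}{142} \approx 5.039 \cdot 10^{8}$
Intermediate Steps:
$n{\left(l \right)} = \frac{9 + l}{2 l}$
$\left(-16171 - 6231\right) \left(\left(\left(-1\right) \left(-169\right) + n{\left(142 \right)}\right) - 22663\right) = \left(-16171 - 6231\right) \left(\left(\left(-1\right) \left(-169\right) + \frac{9 + 142}{2 \cdot 142}\right) - 22663\right) = - 22402 \left(\left(169 + \frac{1}{2} \cdot \frac{1}{142} \cdot 151\right) - 22663\right) = - 22402 \left(\left(169 + \frac{151}{284}\right) - 22663\right) = - 22402 \left(\frac{48147}{284} - 22663\right) = \left(-22402\right) \left(- \frac{6388145}{284}\right) = \frac{71553612145}{142}$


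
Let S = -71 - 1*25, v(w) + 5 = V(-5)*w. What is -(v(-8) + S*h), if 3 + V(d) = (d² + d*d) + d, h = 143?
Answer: 14069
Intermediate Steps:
V(d) = -3 + d + 2*d² (V(d) = -3 + ((d² + d*d) + d) = -3 + ((d² + d²) + d) = -3 + (2*d² + d) = -3 + (d + 2*d²) = -3 + d + 2*d²)
v(w) = -5 + 42*w (v(w) = -5 + (-3 - 5 + 2*(-5)²)*w = -5 + (-3 - 5 + 2*25)*w = -5 + (-3 - 5 + 50)*w = -5 + 42*w)
S = -96 (S = -71 - 25 = -96)
-(v(-8) + S*h) = -((-5 + 42*(-8)) - 96*143) = -((-5 - 336) - 13728) = -(-341 - 13728) = -1*(-14069) = 14069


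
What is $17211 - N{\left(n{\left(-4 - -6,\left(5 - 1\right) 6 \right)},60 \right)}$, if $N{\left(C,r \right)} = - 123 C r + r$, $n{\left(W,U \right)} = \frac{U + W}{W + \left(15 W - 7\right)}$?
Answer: $\frac{124131}{5} \approx 24826.0$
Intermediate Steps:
$n{\left(W,U \right)} = \frac{U + W}{-7 + 16 W}$ ($n{\left(W,U \right)} = \frac{U + W}{W + \left(-7 + 15 W\right)} = \frac{U + W}{-7 + 16 W}$)
$N{\left(C,r \right)} = r - 123 C r$ ($N{\left(C,r \right)} = - 123 C r + r = r - 123 C r$)
$17211 - N{\left(n{\left(-4 - -6,\left(5 - 1\right) 6 \right)},60 \right)} = 17211 - 60 \left(1 - 123 \frac{\left(5 - 1\right) 6 - -2}{-7 + 16 \left(-4 - -6\right)}\right) = 17211 - 60 \left(1 - 123 \frac{4 \cdot 6 + \left(-4 + 6\right)}{-7 + 16 \left(-4 + 6\right)}\right) = 17211 - 60 \left(1 - 123 \frac{24 + 2}{-7 + 16 \cdot 2}\right) = 17211 - 60 \left(1 - 123 \frac{1}{-7 + 32} \cdot 26\right) = 17211 - 60 \left(1 - 123 \cdot \frac{1}{25} \cdot 26\right) = 17211 - 60 \left(1 - \frac{3198}{25}\right) = 17211 - 60 \left(- \frac{3173}{25}\right) = 17211 - - \frac{38076}{5} = 17211 + \frac{38076}{5} = \frac{124131}{5}$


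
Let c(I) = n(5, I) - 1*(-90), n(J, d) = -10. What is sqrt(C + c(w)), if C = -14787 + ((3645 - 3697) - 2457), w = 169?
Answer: 8*I*sqrt(269) ≈ 131.21*I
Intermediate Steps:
c(I) = 80 (c(I) = -10 - 1*(-90) = -10 + 90 = 80)
C = -17296 (C = -14787 + (-52 - 2457) = -14787 - 2509 = -17296)
sqrt(C + c(w)) = sqrt(-17296 + 80) = sqrt(-17216) = 8*I*sqrt(269)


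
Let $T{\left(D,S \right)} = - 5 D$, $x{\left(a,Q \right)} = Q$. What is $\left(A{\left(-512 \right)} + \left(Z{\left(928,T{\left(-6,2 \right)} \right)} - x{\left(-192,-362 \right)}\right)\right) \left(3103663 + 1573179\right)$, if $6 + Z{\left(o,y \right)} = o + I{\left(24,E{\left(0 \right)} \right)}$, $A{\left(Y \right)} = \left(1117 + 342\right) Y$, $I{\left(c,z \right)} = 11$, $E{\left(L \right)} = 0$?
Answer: $-3487581878346$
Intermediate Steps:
$A{\left(Y \right)} = 1459 Y$
$Z{\left(o,y \right)} = 5 + o$ ($Z{\left(o,y \right)} = -6 + \left(o + 11\right) = -6 + \left(11 + o\right) = 5 + o$)
$\left(A{\left(-512 \right)} + \left(Z{\left(928,T{\left(-6,2 \right)} \right)} - x{\left(-192,-362 \right)}\right)\right) \left(3103663 + 1573179\right) = \left(1459 \left(-512\right) + \left(\left(5 + 928\right) - -362\right)\right) \left(3103663 + 1573179\right) = \left(-747008 + \left(933 + 362\right)\right) 4676842 = \left(-747008 + 1295\right) 4676842 = \left(-745713\right) 4676842 = -3487581878346$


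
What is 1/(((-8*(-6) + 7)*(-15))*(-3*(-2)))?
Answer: -1/4950 ≈ -0.00020202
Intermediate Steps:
1/(((-8*(-6) + 7)*(-15))*(-3*(-2))) = 1/(((48 + 7)*(-15))*6) = 1/((55*(-15))*6) = 1/(-825*6) = 1/(-4950) = -1/4950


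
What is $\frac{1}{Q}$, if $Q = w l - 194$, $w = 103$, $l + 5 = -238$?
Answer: $- \frac{1}{25223} \approx -3.9646 \cdot 10^{-5}$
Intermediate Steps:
$l = -243$ ($l = -5 - 238 = -243$)
$Q = -25223$ ($Q = 103 \left(-243\right) - 194 = -25029 - 194 = -25223$)
$\frac{1}{Q} = \frac{1}{-25223} = - \frac{1}{25223}$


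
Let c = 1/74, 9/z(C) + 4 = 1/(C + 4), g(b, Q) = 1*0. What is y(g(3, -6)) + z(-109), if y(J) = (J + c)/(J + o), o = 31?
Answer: -2167409/965774 ≈ -2.2442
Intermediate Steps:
g(b, Q) = 0
z(C) = 9/(-4 + 1/(4 + C)) (z(C) = 9/(-4 + 1/(C + 4)) = 9/(-4 + 1/(4 + C)))
c = 1/74 ≈ 0.013514
y(J) = (1/74 + J)/(31 + J) (y(J) = (J + 1/74)/(J + 31) = (1/74 + J)/(31 + J))
y(g(3, -6)) + z(-109) = (1/74 + 0)/(31 + 0) + 9*(-4 - 1*(-109))/(15 + 4*(-109)) = (1/74)/31 + 9*(-4 + 109)/(15 - 436) = (1/31)*(1/74) + 9*105/(-421) = 1/2294 + 9*(-1/421)*105 = 1/2294 - 945/421 = -2167409/965774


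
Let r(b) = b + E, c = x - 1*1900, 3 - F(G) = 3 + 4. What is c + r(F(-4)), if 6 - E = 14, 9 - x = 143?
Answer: -2046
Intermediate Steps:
x = -134 (x = 9 - 1*143 = 9 - 143 = -134)
F(G) = -4 (F(G) = 3 - (3 + 4) = 3 - 1*7 = 3 - 7 = -4)
c = -2034 (c = -134 - 1*1900 = -134 - 1900 = -2034)
E = -8 (E = 6 - 1*14 = 6 - 14 = -8)
r(b) = -8 + b (r(b) = b - 8 = -8 + b)
c + r(F(-4)) = -2034 + (-8 - 4) = -2034 - 12 = -2046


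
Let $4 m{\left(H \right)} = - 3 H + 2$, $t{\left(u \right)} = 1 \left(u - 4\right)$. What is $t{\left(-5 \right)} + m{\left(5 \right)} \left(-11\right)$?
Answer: $\frac{107}{4} \approx 26.75$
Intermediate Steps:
$t{\left(u \right)} = -4 + u$ ($t{\left(u \right)} = 1 \left(-4 + u\right) = -4 + u$)
$m{\left(H \right)} = \frac{1}{2} - \frac{3 H}{4}$ ($m{\left(H \right)} = \frac{- 3 H + 2}{4} = \frac{2 - 3 H}{4} = \frac{1}{2} - \frac{3 H}{4}$)
$t{\left(-5 \right)} + m{\left(5 \right)} \left(-11\right) = \left(-4 - 5\right) + \left(\frac{1}{2} - \frac{15}{4}\right) \left(-11\right) = -9 + \left(\frac{1}{2} - \frac{15}{4}\right) \left(-11\right) = -9 - - \frac{143}{4} = -9 + \frac{143}{4} = \frac{107}{4}$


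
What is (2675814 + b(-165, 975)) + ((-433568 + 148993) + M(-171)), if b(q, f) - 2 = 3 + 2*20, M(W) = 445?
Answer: 2391729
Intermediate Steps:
b(q, f) = 45 (b(q, f) = 2 + (3 + 2*20) = 2 + (3 + 40) = 2 + 43 = 45)
(2675814 + b(-165, 975)) + ((-433568 + 148993) + M(-171)) = (2675814 + 45) + ((-433568 + 148993) + 445) = 2675859 + (-284575 + 445) = 2675859 - 284130 = 2391729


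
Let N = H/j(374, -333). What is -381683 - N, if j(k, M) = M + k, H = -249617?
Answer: -15399386/41 ≈ -3.7560e+5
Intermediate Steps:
N = -249617/41 (N = -249617/(-333 + 374) = -249617/41 ≈ -6088.2)
-381683 - N = -381683 - 1*(-249617/41) = -381683 + 249617/41 = -15399386/41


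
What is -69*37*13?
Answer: -33189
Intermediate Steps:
-69*37*13 = -2553*13 = -33189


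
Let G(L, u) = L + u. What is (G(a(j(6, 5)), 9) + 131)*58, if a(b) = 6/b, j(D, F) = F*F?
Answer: 203348/25 ≈ 8133.9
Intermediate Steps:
j(D, F) = F**2
(G(a(j(6, 5)), 9) + 131)*58 = ((6/(5**2) + 9) + 131)*58 = ((6/25 + 9) + 131)*58 = (231/25 + 131)*58 = (3506/25)*58 = 203348/25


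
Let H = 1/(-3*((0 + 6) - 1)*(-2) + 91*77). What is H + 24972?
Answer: 175727965/7037 ≈ 24972.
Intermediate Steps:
H = 1/7037 (H = 1/(-3*(6 - 1)*(-2) + 7007) = 1/(-3*5*(-2) + 7007) = 1/(-15*(-2) + 7007) = 1/(30 + 7007) = 1/7037 ≈ 0.00014211)
H + 24972 = 1/7037 + 24972 = 175727965/7037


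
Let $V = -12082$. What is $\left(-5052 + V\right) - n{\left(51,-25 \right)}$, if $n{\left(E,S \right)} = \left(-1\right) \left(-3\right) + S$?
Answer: $-17112$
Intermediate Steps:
$n{\left(E,S \right)} = 3 + S$
$\left(-5052 + V\right) - n{\left(51,-25 \right)} = \left(-5052 - 12082\right) - \left(3 - 25\right) = -17134 - -22 = -17134 + 22 = -17112$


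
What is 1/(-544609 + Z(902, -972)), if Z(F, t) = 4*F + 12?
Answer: -1/540989 ≈ -1.8485e-6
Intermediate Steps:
Z(F, t) = 12 + 4*F
1/(-544609 + Z(902, -972)) = 1/(-544609 + (12 + 4*902)) = 1/(-544609 + (12 + 3608)) = 1/(-544609 + 3620) = 1/(-540989) = -1/540989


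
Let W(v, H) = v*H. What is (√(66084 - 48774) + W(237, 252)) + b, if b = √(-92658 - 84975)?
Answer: 59724 + √17310 + 9*I*√2193 ≈ 59856.0 + 421.47*I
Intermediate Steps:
W(v, H) = H*v
b = 9*I*√2193 (b = √(-177633) = 9*I*√2193 ≈ 421.47*I)
(√(66084 - 48774) + W(237, 252)) + b = (√(66084 - 48774) + 252*237) + 9*I*√2193 = (√17310 + 59724) + 9*I*√2193 = (59724 + √17310) + 9*I*√2193 = 59724 + √17310 + 9*I*√2193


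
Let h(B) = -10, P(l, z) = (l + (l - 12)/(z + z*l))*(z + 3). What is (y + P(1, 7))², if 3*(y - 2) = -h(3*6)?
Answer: 24649/441 ≈ 55.893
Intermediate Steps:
P(l, z) = (3 + z)*(l + (-12 + l)/(z + l*z)) (P(l, z) = (l + (-12 + l)/(z + l*z))*(3 + z) = (3 + z)*(l + (-12 + l)/(z + l*z)))
y = 16/3 (y = 2 + (-1*(-10))/3 = 2 + (⅓)*10 = 2 + 10/3 = 16/3 ≈ 5.3333)
(y + P(1, 7))² = (16/3 + (-36 - 12*7 + 3*1 + 1*7² + 1²*7² + 3*7*1² + 4*1*7)/(7*(1 + 1)))² = (16/3 + (⅐)*(-36 - 84 + 3 + 1*49 + 1*49 + 3*7*1 + 28)/2)² = (16/3 + (⅐)*(½)*(-36 - 84 + 3 + 49 + 49 + 21 + 28))² = (16/3 + (⅐)*(½)*30)² = (16/3 + 15/7)² = (157/21)² = 24649/441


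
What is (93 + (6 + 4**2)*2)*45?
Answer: 6165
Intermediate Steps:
(93 + (6 + 4**2)*2)*45 = (93 + (6 + 16)*2)*45 = (93 + 22*2)*45 = (93 + 44)*45 = 137*45 = 6165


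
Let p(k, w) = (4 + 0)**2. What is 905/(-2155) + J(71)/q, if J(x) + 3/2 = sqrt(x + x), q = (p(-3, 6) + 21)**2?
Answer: -496871/1180078 + sqrt(142)/1369 ≈ -0.41234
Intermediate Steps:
p(k, w) = 16 (p(k, w) = 4**2 = 16)
q = 1369 (q = (16 + 21)**2 = 37**2 = 1369)
J(x) = -3/2 + sqrt(2)*sqrt(x) (J(x) = -3/2 + sqrt(x + x) = -3/2 + sqrt(2*x) = -3/2 + sqrt(2)*sqrt(x))
905/(-2155) + J(71)/q = 905/(-2155) + (-3/2 + sqrt(2)*sqrt(71))/1369 = 905*(-1/2155) + (-3/2 + sqrt(142))*(1/1369) = -181/431 + (-3/2738 + sqrt(142)/1369) = -496871/1180078 + sqrt(142)/1369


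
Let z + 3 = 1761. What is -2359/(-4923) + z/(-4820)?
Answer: 1357873/11864430 ≈ 0.11445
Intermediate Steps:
z = 1758 (z = -3 + 1761 = 1758)
-2359/(-4923) + z/(-4820) = -2359/(-4923) + 1758/(-4820) = -2359*(-1/4923) + 1758*(-1/4820) = 2359/4923 - 879/2410 = 1357873/11864430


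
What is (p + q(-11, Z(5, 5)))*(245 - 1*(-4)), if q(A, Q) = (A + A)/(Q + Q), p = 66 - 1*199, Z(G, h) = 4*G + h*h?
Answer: -497668/15 ≈ -33178.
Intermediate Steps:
Z(G, h) = h² + 4*G (Z(G, h) = 4*G + h² = h² + 4*G)
p = -133 (p = 66 - 199 = -133)
q(A, Q) = A/Q (q(A, Q) = (2*A)/((2*Q)) = (2*A)*(1/(2*Q)) = A/Q)
(p + q(-11, Z(5, 5)))*(245 - 1*(-4)) = (-133 - 11/(5² + 4*5))*(245 - 1*(-4)) = (-133 - 11/(25 + 20))*(245 + 4) = (-133 - 11/45)*249 = -5996/45*249 = -497668/15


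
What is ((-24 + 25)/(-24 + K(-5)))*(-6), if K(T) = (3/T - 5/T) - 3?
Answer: 30/133 ≈ 0.22556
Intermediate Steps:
K(T) = -3 - 2/T (K(T) = -2/T - 3 = -3 - 2/T)
((-24 + 25)/(-24 + K(-5)))*(-6) = ((-24 + 25)/(-24 + (-3 - 2/(-5))))*(-6) = (1/(-24 + (-3 - 2*(-⅕))))*(-6) = (1/(-24 + (-3 + ⅖)))*(-6) = (1/(-24 - 13/5))*(-6) = (1/(-133/5))*(-6) = (1*(-5/133))*(-6) = -5/133*(-6) = 30/133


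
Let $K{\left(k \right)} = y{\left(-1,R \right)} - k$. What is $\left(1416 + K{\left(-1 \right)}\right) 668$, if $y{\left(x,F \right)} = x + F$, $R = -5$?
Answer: $942548$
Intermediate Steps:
$y{\left(x,F \right)} = F + x$
$K{\left(k \right)} = -6 - k$ ($K{\left(k \right)} = \left(-5 - 1\right) - k = -6 - k$)
$\left(1416 + K{\left(-1 \right)}\right) 668 = \left(1416 - 5\right) 668 = 1411 \cdot 668 = 942548$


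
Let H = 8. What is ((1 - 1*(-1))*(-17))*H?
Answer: -272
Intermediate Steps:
((1 - 1*(-1))*(-17))*H = ((1 - 1*(-1))*(-17))*8 = ((1 + 1)*(-17))*8 = (2*(-17))*8 = -34*8 = -272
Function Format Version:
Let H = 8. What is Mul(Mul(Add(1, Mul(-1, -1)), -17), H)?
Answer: -272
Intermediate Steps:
Mul(Mul(Add(1, Mul(-1, -1)), -17), H) = Mul(Mul(Add(1, Mul(-1, -1)), -17), 8) = Mul(Mul(Add(1, 1), -17), 8) = Mul(Mul(2, -17), 8) = Mul(-34, 8) = -272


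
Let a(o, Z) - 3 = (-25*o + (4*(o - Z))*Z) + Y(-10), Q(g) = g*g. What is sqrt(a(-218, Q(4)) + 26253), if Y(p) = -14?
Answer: 2*sqrt(4179) ≈ 129.29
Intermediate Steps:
Q(g) = g**2
a(o, Z) = -11 - 25*o + Z*(-4*Z + 4*o) (a(o, Z) = 3 + ((-25*o + (4*(o - Z))*Z) - 14) = 3 + ((-25*o + (-4*Z + 4*o)*Z) - 14) = 3 + ((-25*o + Z*(-4*Z + 4*o)) - 14) = 3 + (-14 - 25*o + Z*(-4*Z + 4*o)) = -11 - 25*o + Z*(-4*Z + 4*o))
sqrt(a(-218, Q(4)) + 26253) = sqrt((-11 - 25*(-218) - 4*(4**2)**2 + 4*4**2*(-218)) + 26253) = sqrt((-11 + 5450 - 4*16**2 + 4*16*(-218)) + 26253) = sqrt((-11 + 5450 - 4*256 - 13952) + 26253) = sqrt((-11 + 5450 - 1024 - 13952) + 26253) = sqrt(-9537 + 26253) = sqrt(16716) = 2*sqrt(4179)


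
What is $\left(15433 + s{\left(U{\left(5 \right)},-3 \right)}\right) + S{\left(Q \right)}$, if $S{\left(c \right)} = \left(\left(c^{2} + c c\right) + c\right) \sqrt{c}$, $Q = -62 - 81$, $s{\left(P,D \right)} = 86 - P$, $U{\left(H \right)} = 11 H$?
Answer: $15464 + 40755 i \sqrt{143} \approx 15464.0 + 4.8736 \cdot 10^{5} i$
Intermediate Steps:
$Q = -143$
$S{\left(c \right)} = \sqrt{c} \left(c + 2 c^{2}\right)$ ($S{\left(c \right)} = \left(\left(c^{2} + c^{2}\right) + c\right) \sqrt{c} = \left(2 c^{2} + c\right) \sqrt{c} = \left(c + 2 c^{2}\right) \sqrt{c} = \sqrt{c} \left(c + 2 c^{2}\right)$)
$\left(15433 + s{\left(U{\left(5 \right)},-3 \right)}\right) + S{\left(Q \right)} = \left(15433 + \left(86 - 11 \cdot 5\right)\right) + \left(-143\right)^{\frac{3}{2}} \left(1 + 2 \left(-143\right)\right) = \left(15433 + \left(86 - 55\right)\right) + - 143 i \sqrt{143} \left(1 - 286\right) = \left(15433 + \left(86 - 55\right)\right) + - 143 i \sqrt{143} \left(-285\right) = \left(15433 + 31\right) + 40755 i \sqrt{143} = 15464 + 40755 i \sqrt{143}$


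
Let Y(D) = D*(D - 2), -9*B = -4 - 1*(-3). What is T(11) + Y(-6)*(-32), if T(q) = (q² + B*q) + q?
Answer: -12625/9 ≈ -1402.8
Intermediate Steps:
B = ⅑ (B = -(-4 - 1*(-3))/9 = -(-4 + 3)/9 = -⅑*(-1) = ⅑ ≈ 0.11111)
Y(D) = D*(-2 + D)
T(q) = q² + 10*q/9 (T(q) = (q² + q/9) + q = q² + 10*q/9)
T(11) + Y(-6)*(-32) = (⅑)*11*(10 + 9*11) - 6*(-2 - 6)*(-32) = (⅑)*11*(10 + 99) - 6*(-8)*(-32) = (⅑)*11*109 + 48*(-32) = 1199/9 - 1536 = -12625/9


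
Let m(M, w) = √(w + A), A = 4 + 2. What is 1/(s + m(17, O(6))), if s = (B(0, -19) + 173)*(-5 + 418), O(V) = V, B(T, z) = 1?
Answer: 11977/860691172 - √3/2582073516 ≈ 1.3915e-5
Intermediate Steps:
A = 6
m(M, w) = √(6 + w) (m(M, w) = √(w + 6) = √(6 + w))
s = 71862 (s = (1 + 173)*(-5 + 418) = 174*413 = 71862)
1/(s + m(17, O(6))) = 1/(71862 + √(6 + 6)) = 1/(71862 + √12) = 1/(71862 + 2*√3)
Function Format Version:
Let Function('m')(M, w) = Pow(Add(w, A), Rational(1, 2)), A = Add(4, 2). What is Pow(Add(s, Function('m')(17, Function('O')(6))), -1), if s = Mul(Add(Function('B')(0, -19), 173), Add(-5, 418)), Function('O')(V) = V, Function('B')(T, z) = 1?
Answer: Add(Rational(11977, 860691172), Mul(Rational(-1, 2582073516), Pow(3, Rational(1, 2)))) ≈ 1.3915e-5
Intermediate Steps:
A = 6
Function('m')(M, w) = Pow(Add(6, w), Rational(1, 2)) (Function('m')(M, w) = Pow(Add(w, 6), Rational(1, 2)) = Pow(Add(6, w), Rational(1, 2)))
s = 71862 (s = Mul(Add(1, 173), Add(-5, 418)) = Mul(174, 413) = 71862)
Pow(Add(s, Function('m')(17, Function('O')(6))), -1) = Pow(Add(71862, Pow(Add(6, 6), Rational(1, 2))), -1) = Pow(Add(71862, Pow(12, Rational(1, 2))), -1) = Pow(Add(71862, Mul(2, Pow(3, Rational(1, 2)))), -1)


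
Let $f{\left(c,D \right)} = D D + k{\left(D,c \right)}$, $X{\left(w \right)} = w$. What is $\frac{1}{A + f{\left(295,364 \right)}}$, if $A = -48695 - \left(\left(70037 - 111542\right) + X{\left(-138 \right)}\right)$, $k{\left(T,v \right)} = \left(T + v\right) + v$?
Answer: $\frac{1}{126398} \approx 7.9115 \cdot 10^{-6}$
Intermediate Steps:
$k{\left(T,v \right)} = T + 2 v$
$f{\left(c,D \right)} = D + D^{2} + 2 c$ ($f{\left(c,D \right)} = D D + \left(D + 2 c\right) = D^{2} + \left(D + 2 c\right) = D + D^{2} + 2 c$)
$A = -7052$ ($A = -48695 - \left(\left(70037 - 111542\right) - 138\right) = -48695 - \left(-41505 - 138\right) = -48695 - -41643 = -48695 + 41643 = -7052$)
$\frac{1}{A + f{\left(295,364 \right)}} = \frac{1}{-7052 + \left(364 + 364^{2} + 2 \cdot 295\right)} = \frac{1}{-7052 + \left(364 + 132496 + 590\right)} = \frac{1}{-7052 + 133450} = \frac{1}{126398}$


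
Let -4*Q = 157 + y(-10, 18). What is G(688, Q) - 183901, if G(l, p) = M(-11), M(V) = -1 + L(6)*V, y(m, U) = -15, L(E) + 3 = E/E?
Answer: -183880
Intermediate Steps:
L(E) = -2 (L(E) = -3 + E/E = -3 + 1 = -2)
Q = -71/2 (Q = -(157 - 15)/4 = -¼*142 = -71/2 ≈ -35.500)
M(V) = -1 - 2*V
G(l, p) = 21 (G(l, p) = -1 - 2*(-11) = -1 + 22 = 21)
G(688, Q) - 183901 = 21 - 183901 = -183880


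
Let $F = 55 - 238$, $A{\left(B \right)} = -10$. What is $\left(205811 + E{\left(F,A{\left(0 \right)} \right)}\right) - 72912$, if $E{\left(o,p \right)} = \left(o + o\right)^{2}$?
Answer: $266855$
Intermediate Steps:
$F = -183$ ($F = 55 - 238 = -183$)
$E{\left(o,p \right)} = 4 o^{2}$ ($E{\left(o,p \right)} = \left(2 o\right)^{2} = 4 o^{2}$)
$\left(205811 + E{\left(F,A{\left(0 \right)} \right)}\right) - 72912 = \left(205811 + 4 \left(-183\right)^{2}\right) - 72912 = \left(205811 + 4 \cdot 33489\right) - 72912 = \left(205811 + 133956\right) - 72912 = 339767 - 72912 = 266855$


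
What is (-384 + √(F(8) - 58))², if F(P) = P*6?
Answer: (384 - I*√10)² ≈ 1.4745e+5 - 2429.0*I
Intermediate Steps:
F(P) = 6*P
(-384 + √(F(8) - 58))² = (-384 + √(6*8 - 58))² = (-384 + √(48 - 58))² = (-384 + √(-10))² = (-384 + I*√10)²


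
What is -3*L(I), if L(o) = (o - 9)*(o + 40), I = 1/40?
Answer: 1724277/1600 ≈ 1077.7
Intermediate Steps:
I = 1/40 ≈ 0.025000
L(o) = (-9 + o)*(40 + o)
-3*L(I) = -3*(-360 + (1/40)² + 31*(1/40)) = -3*(-360 + 1/1600 + 31/40) = -3*(-574759/1600) = 1724277/1600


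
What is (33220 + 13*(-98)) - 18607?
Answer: 13339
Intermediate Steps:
(33220 + 13*(-98)) - 18607 = (33220 - 1274) - 18607 = 31946 - 18607 = 13339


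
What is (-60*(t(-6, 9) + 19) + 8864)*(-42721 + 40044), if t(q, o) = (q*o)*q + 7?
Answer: 32488072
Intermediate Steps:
t(q, o) = 7 + o*q² (t(q, o) = (o*q)*q + 7 = o*q² + 7 = 7 + o*q²)
(-60*(t(-6, 9) + 19) + 8864)*(-42721 + 40044) = (-60*((7 + 9*(-6)²) + 19) + 8864)*(-42721 + 40044) = (-60*((7 + 9*36) + 19) + 8864)*(-2677) = (-60*((7 + 324) + 19) + 8864)*(-2677) = (-60*(331 + 19) + 8864)*(-2677) = (-60*350 + 8864)*(-2677) = (-21000 + 8864)*(-2677) = -12136*(-2677) = 32488072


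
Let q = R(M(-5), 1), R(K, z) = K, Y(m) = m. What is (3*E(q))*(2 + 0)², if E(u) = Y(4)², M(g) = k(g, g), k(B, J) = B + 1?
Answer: 192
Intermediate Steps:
k(B, J) = 1 + B
M(g) = 1 + g
q = -4 (q = 1 - 5 = -4)
E(u) = 16 (E(u) = 4² = 16)
(3*E(q))*(2 + 0)² = (3*16)*(2 + 0)² = 48*2² = 48*4 = 192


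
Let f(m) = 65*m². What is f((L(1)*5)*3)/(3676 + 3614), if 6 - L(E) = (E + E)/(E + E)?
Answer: 8125/162 ≈ 50.154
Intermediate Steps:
L(E) = 5 (L(E) = 6 - (E + E)/(E + E) = 6 - 2*E/(2*E) = 6 - 2*E*1/(2*E) = 6 - 1*1 = 6 - 1 = 5)
f((L(1)*5)*3)/(3676 + 3614) = (65*((5*5)*3)²)/(3676 + 3614) = (65*(25*3)²)/7290 = (65*75²)*(1/7290) = (65*5625)*(1/7290) = 365625*(1/7290) = 8125/162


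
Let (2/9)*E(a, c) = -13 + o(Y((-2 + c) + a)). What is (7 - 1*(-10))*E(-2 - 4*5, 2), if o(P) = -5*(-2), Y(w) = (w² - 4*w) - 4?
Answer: -459/2 ≈ -229.50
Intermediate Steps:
Y(w) = -4 + w² - 4*w
o(P) = 10
E(a, c) = -27/2 (E(a, c) = 9*(-13 + 10)/2 = (9/2)*(-3) = -27/2)
(7 - 1*(-10))*E(-2 - 4*5, 2) = (7 - 1*(-10))*(-27/2) = (7 + 10)*(-27/2) = 17*(-27/2) = -459/2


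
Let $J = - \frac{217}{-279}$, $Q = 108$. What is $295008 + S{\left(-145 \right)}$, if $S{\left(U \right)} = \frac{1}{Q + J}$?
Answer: $\frac{288812841}{979} \approx 2.9501 \cdot 10^{5}$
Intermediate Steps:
$J = \frac{7}{9}$ ($J = \left(-217\right) \left(- \frac{1}{279}\right) = \frac{7}{9} \approx 0.77778$)
$S{\left(U \right)} = \frac{9}{979}$ ($S{\left(U \right)} = \frac{1}{108 + \frac{7}{9}} = \frac{1}{\frac{979}{9}} = \frac{9}{979}$)
$295008 + S{\left(-145 \right)} = 295008 + \frac{9}{979} = \frac{288812841}{979}$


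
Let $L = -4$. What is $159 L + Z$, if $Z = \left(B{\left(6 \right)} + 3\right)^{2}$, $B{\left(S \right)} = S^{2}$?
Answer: $885$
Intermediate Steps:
$Z = 1521$ ($Z = \left(6^{2} + 3\right)^{2} = \left(36 + 3\right)^{2} = 39^{2} = 1521$)
$159 L + Z = 159 \left(-4\right) + 1521 = -636 + 1521 = 885$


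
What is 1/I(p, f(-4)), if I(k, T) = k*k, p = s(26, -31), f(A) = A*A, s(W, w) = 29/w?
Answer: 961/841 ≈ 1.1427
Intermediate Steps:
f(A) = A²
p = -29/31 (p = 29/(-31) = 29*(-1/31) = -29/31 ≈ -0.93548)
I(k, T) = k²
1/I(p, f(-4)) = 1/((-29/31)²) = 1/(841/961) = 961/841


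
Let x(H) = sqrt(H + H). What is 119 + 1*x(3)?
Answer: 119 + sqrt(6) ≈ 121.45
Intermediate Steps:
x(H) = sqrt(2)*sqrt(H) (x(H) = sqrt(2*H) = sqrt(2)*sqrt(H))
119 + 1*x(3) = 119 + 1*(sqrt(2)*sqrt(3)) = 119 + 1*sqrt(6) = 119 + sqrt(6)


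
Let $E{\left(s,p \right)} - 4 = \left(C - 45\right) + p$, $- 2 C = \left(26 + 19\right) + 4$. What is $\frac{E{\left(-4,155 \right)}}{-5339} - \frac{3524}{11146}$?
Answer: $- \frac{19812203}{59508494} \approx -0.33293$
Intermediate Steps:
$C = - \frac{49}{2}$ ($C = - \frac{\left(26 + 19\right) + 4}{2} = - \frac{45 + 4}{2} = \left(- \frac{1}{2}\right) 49 = - \frac{49}{2} \approx -24.5$)
$E{\left(s,p \right)} = - \frac{131}{2} + p$ ($E{\left(s,p \right)} = 4 + \left(\left(- \frac{49}{2} - 45\right) + p\right) = 4 + \left(- \frac{139}{2} + p\right) = - \frac{131}{2} + p$)
$\frac{E{\left(-4,155 \right)}}{-5339} - \frac{3524}{11146} = \frac{- \frac{131}{2} + 155}{-5339} - \frac{3524}{11146} = \frac{179}{2} \left(- \frac{1}{5339}\right) - \frac{1762}{5573} = - \frac{179}{10678} - \frac{1762}{5573} = - \frac{19812203}{59508494}$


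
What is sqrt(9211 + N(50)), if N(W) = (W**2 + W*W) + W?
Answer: sqrt(14261) ≈ 119.42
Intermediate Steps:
N(W) = W + 2*W**2 (N(W) = (W**2 + W**2) + W = 2*W**2 + W = W + 2*W**2)
sqrt(9211 + N(50)) = sqrt(9211 + 50*(1 + 2*50)) = sqrt(9211 + 50*(1 + 100)) = sqrt(9211 + 50*101) = sqrt(9211 + 5050) = sqrt(14261)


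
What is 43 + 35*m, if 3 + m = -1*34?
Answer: -1252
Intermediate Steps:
m = -37 (m = -3 - 1*34 = -3 - 34 = -37)
43 + 35*m = 43 + 35*(-37) = 43 - 1295 = -1252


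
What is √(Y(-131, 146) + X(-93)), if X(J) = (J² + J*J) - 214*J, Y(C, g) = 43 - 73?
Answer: 3*√4130 ≈ 192.80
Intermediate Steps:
Y(C, g) = -30
X(J) = -214*J + 2*J² (X(J) = (J² + J²) - 214*J = 2*J² - 214*J = -214*J + 2*J²)
√(Y(-131, 146) + X(-93)) = √(-30 + 2*(-93)*(-107 - 93)) = √(-30 + 2*(-93)*(-200)) = √(-30 + 37200) = √37170 = 3*√4130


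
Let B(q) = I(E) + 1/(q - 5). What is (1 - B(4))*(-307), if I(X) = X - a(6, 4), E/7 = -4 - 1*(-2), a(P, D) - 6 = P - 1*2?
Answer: -7982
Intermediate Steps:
a(P, D) = 4 + P (a(P, D) = 6 + (P - 1*2) = 6 + (P - 2) = 6 + (-2 + P) = 4 + P)
E = -14 (E = 7*(-4 - 1*(-2)) = 7*(-4 + 2) = 7*(-2) = -14)
I(X) = -10 + X (I(X) = X - (4 + 6) = X - 1*10 = X - 10 = -10 + X)
B(q) = -24 + 1/(-5 + q) (B(q) = (-10 - 14) + 1/(q - 5) = -24 + 1/(-5 + q))
(1 - B(4))*(-307) = (1 - (121 - 24*4)/(-5 + 4))*(-307) = (1 - (121 - 96)/(-1))*(-307) = (1 - (-1)*25)*(-307) = (1 - 1*(-25))*(-307) = (1 + 25)*(-307) = 26*(-307) = -7982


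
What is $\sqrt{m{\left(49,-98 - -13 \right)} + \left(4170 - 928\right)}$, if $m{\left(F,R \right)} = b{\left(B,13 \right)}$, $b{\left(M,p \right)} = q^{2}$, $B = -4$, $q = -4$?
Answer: $3 \sqrt{362} \approx 57.079$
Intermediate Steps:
$b{\left(M,p \right)} = 16$ ($b{\left(M,p \right)} = \left(-4\right)^{2} = 16$)
$m{\left(F,R \right)} = 16$
$\sqrt{m{\left(49,-98 - -13 \right)} + \left(4170 - 928\right)} = \sqrt{16 + \left(4170 - 928\right)} = \sqrt{16 + 3242} = \sqrt{3258} = 3 \sqrt{362}$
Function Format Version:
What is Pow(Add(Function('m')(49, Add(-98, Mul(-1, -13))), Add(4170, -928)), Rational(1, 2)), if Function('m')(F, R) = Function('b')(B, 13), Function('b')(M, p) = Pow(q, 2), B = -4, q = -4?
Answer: Mul(3, Pow(362, Rational(1, 2))) ≈ 57.079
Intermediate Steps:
Function('b')(M, p) = 16 (Function('b')(M, p) = Pow(-4, 2) = 16)
Function('m')(F, R) = 16
Pow(Add(Function('m')(49, Add(-98, Mul(-1, -13))), Add(4170, -928)), Rational(1, 2)) = Pow(Add(16, Add(4170, -928)), Rational(1, 2)) = Pow(Add(16, 3242), Rational(1, 2)) = Pow(3258, Rational(1, 2)) = Mul(3, Pow(362, Rational(1, 2)))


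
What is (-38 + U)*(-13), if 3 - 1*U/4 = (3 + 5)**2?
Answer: 3666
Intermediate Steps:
U = -244 (U = 12 - 4*(3 + 5)**2 = 12 - 4*8**2 = 12 - 4*64 = 12 - 256 = -244)
(-38 + U)*(-13) = (-38 - 244)*(-13) = -282*(-13) = 3666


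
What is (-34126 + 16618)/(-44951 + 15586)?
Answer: 17508/29365 ≈ 0.59622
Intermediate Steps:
(-34126 + 16618)/(-44951 + 15586) = -17508/(-29365) = -17508*(-1/29365) = 17508/29365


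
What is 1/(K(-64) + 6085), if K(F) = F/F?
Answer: 1/6086 ≈ 0.00016431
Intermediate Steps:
K(F) = 1
1/(K(-64) + 6085) = 1/(1 + 6085) = 1/6086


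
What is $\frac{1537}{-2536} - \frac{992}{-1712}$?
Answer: $- \frac{7227}{271352} \approx -0.026633$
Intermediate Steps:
$\frac{1537}{-2536} - \frac{992}{-1712} = 1537 \left(- \frac{1}{2536}\right) - - \frac{62}{107} = - \frac{1537}{2536} + \frac{62}{107} = - \frac{7227}{271352}$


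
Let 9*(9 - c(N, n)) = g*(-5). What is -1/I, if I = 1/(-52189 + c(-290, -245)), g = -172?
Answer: 470480/9 ≈ 52276.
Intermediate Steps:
c(N, n) = -779/9 (c(N, n) = 9 - (-172)*(-5)/9 = 9 - ⅑*860 = 9 - 860/9 = -779/9)
I = -9/470480 (I = 1/(-52189 - 779/9) = 1/(-470480/9) = -9/470480 ≈ -1.9129e-5)
-1/I = -1/(-9/470480) = -1*(-470480/9) = 470480/9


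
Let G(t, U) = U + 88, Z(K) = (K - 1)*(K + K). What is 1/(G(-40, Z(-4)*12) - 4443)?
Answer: -1/3875 ≈ -0.00025806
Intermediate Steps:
Z(K) = 2*K*(-1 + K) (Z(K) = (-1 + K)*(2*K) = 2*K*(-1 + K))
G(t, U) = 88 + U
1/(G(-40, Z(-4)*12) - 4443) = 1/((88 + (2*(-4)*(-1 - 4))*12) - 4443) = 1/((88 + (2*(-4)*(-5))*12) - 4443) = 1/((88 + 40*12) - 4443) = 1/((88 + 480) - 4443) = 1/(568 - 4443) = 1/(-3875) = -1/3875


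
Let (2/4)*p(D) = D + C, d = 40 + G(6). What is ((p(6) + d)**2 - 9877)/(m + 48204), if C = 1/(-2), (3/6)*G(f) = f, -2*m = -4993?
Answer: -11816/101401 ≈ -0.11653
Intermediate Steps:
m = 4993/2 (m = -1/2*(-4993) = 4993/2 ≈ 2496.5)
G(f) = 2*f
C = -1/2 (C = 1*(-1/2) = -1/2 ≈ -0.50000)
d = 52 (d = 40 + 2*6 = 40 + 12 = 52)
p(D) = -1 + 2*D (p(D) = 2*(D - 1/2) = 2*(-1/2 + D) = -1 + 2*D)
((p(6) + d)**2 - 9877)/(m + 48204) = (((-1 + 2*6) + 52)**2 - 9877)/(4993/2 + 48204) = (((-1 + 12) + 52)**2 - 9877)/(101401/2) = ((11 + 52)**2 - 9877)*(2/101401) = (63**2 - 9877)*(2/101401) = (3969 - 9877)*(2/101401) = -5908*2/101401 = -11816/101401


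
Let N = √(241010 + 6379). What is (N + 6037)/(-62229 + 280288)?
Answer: 6037/218059 + √247389/218059 ≈ 0.029966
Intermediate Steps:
N = √247389 ≈ 497.38
(N + 6037)/(-62229 + 280288) = (√247389 + 6037)/(-62229 + 280288) = (6037 + √247389)/218059 = (6037 + √247389)*(1/218059) = 6037/218059 + √247389/218059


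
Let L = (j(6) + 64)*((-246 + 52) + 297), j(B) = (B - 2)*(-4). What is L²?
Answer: 24443136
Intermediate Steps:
j(B) = 8 - 4*B (j(B) = (-2 + B)*(-4) = 8 - 4*B)
L = 4944 (L = ((8 - 4*6) + 64)*((-246 + 52) + 297) = ((8 - 24) + 64)*(-194 + 297) = (-16 + 64)*103 = 48*103 = 4944)
L² = 4944² = 24443136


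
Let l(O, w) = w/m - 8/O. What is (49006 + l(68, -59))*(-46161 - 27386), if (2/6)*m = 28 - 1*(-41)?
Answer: -12683231412259/3519 ≈ -3.6042e+9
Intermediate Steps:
m = 207 (m = 3*(28 - 1*(-41)) = 3*(28 + 41) = 3*69 = 207)
l(O, w) = -8/O + w/207 (l(O, w) = w/207 - 8/O = -8/O + w/207)
(49006 + l(68, -59))*(-46161 - 27386) = (49006 + (-8/68 + (1/207)*(-59)))*(-46161 - 27386) = (49006 + (-8*1/68 - 59/207))*(-73547) = (49006 + (-2/17 - 59/207))*(-73547) = (49006 - 1417/3519)*(-73547) = (172450697/3519)*(-73547) = -12683231412259/3519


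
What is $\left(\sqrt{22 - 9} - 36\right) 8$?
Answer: $-288 + 8 \sqrt{13} \approx -259.16$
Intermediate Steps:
$\left(\sqrt{22 - 9} - 36\right) 8 = \left(\sqrt{13} - 36\right) 8 = \left(-36 + \sqrt{13}\right) 8 = -288 + 8 \sqrt{13}$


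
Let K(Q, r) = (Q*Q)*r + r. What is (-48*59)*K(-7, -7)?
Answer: 991200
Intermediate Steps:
K(Q, r) = r + r*Q² (K(Q, r) = Q²*r + r = r*Q² + r = r + r*Q²)
(-48*59)*K(-7, -7) = (-48*59)*(-7*(1 + (-7)²)) = -(-19824)*(1 + 49) = -(-19824)*50 = -2832*(-350) = 991200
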